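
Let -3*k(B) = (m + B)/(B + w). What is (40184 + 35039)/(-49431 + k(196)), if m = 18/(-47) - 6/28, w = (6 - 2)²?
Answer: -31479922824/20686408903 ≈ -1.5218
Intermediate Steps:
w = 16 (w = 4² = 16)
m = -393/658 (m = 18*(-1/47) - 6*1/28 = -18/47 - 3/14 = -393/658 ≈ -0.59726)
k(B) = -(-393/658 + B)/(3*(16 + B)) (k(B) = -(-393/658 + B)/(3*(B + 16)) = -(-393/658 + B)/(3*(16 + B)))
(40184 + 35039)/(-49431 + k(196)) = (40184 + 35039)/(-49431 + (393 - 658*196)/(1974*(16 + 196))) = 75223/(-49431 + (1/1974)*(393 - 128968)/212) = 75223/(-49431 + (1/1974)*(1/212)*(-128575)) = 75223/(-49431 - 128575/418488) = 75223/(-20686408903/418488) = 75223*(-418488/20686408903) = -31479922824/20686408903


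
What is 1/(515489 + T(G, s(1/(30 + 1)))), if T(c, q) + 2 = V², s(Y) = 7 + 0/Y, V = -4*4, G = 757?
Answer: 1/515743 ≈ 1.9390e-6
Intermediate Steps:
V = -16
s(Y) = 7 (s(Y) = 7 + 0 = 7)
T(c, q) = 254 (T(c, q) = -2 + (-16)² = -2 + 256 = 254)
1/(515489 + T(G, s(1/(30 + 1)))) = 1/(515489 + 254) = 1/515743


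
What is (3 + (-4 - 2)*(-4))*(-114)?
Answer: -3078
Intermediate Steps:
(3 + (-4 - 2)*(-4))*(-114) = (3 - 6*(-4))*(-114) = (3 + 24)*(-114) = 27*(-114) = -3078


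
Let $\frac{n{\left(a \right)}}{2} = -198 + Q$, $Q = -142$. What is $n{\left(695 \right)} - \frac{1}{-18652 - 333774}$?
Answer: $- \frac{239649679}{352426} \approx -680.0$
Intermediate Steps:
$n{\left(a \right)} = -680$ ($n{\left(a \right)} = 2 \left(-198 - 142\right) = 2 \left(-340\right) = -680$)
$n{\left(695 \right)} - \frac{1}{-18652 - 333774} = -680 - \frac{1}{-18652 - 333774} = -680 - \frac{1}{-352426} = -680 - - \frac{1}{352426} = -680 + \frac{1}{352426} = - \frac{239649679}{352426}$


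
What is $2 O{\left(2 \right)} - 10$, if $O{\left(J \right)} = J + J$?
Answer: $-2$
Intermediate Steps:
$O{\left(J \right)} = 2 J$
$2 O{\left(2 \right)} - 10 = 2 \cdot 2 \cdot 2 - 10 = 2 \cdot 4 - 10 = 8 - 10 = -2$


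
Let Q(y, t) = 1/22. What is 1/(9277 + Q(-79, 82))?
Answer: 22/204095 ≈ 0.00010779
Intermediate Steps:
Q(y, t) = 1/22
1/(9277 + Q(-79, 82)) = 1/(9277 + 1/22) = 1/(204095/22) = 22/204095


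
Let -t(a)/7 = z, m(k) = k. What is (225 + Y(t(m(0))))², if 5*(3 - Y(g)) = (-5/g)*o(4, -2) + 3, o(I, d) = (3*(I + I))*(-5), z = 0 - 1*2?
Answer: 58660281/1225 ≈ 47886.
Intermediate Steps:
z = -2 (z = 0 - 2 = -2)
t(a) = 14 (t(a) = -7*(-2) = 14)
o(I, d) = -30*I (o(I, d) = (3*(2*I))*(-5) = (6*I)*(-5) = -30*I)
Y(g) = 12/5 - 120/g (Y(g) = 3 - ((-5/g)*(-30*4) + 3)/5 = 3 - (-5/g*(-120) + 3)/5 = 3 - (600/g + 3)/5 = 3 - (3 + 600/g)/5 = 3 + (-⅗ - 120/g) = 12/5 - 120/g)
(225 + Y(t(m(0))))² = (225 + (12/5 - 120/14))² = (225 + (12/5 - 120*1/14))² = (225 + (12/5 - 60/7))² = (225 - 216/35)² = (7659/35)² = 58660281/1225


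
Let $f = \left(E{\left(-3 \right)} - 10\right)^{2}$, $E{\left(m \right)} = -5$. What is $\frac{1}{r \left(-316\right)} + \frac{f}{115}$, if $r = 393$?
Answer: $\frac{5588437}{2856324} \approx 1.9565$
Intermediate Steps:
$f = 225$ ($f = \left(-5 - 10\right)^{2} = \left(-15\right)^{2} = 225$)
$\frac{1}{r \left(-316\right)} + \frac{f}{115} = \frac{1}{393 \left(-316\right)} + \frac{225}{115} = \frac{1}{393} \left(- \frac{1}{316}\right) + 225 \cdot \frac{1}{115} = - \frac{1}{124188} + \frac{45}{23} = \frac{5588437}{2856324}$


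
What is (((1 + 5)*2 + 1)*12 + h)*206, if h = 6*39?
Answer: 80340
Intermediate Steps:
h = 234
(((1 + 5)*2 + 1)*12 + h)*206 = (((1 + 5)*2 + 1)*12 + 234)*206 = ((6*2 + 1)*12 + 234)*206 = ((12 + 1)*12 + 234)*206 = (13*12 + 234)*206 = (156 + 234)*206 = 390*206 = 80340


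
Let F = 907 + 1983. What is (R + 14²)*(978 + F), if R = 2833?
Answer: 11716172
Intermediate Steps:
F = 2890
(R + 14²)*(978 + F) = (2833 + 14²)*(978 + 2890) = (2833 + 196)*3868 = 3029*3868 = 11716172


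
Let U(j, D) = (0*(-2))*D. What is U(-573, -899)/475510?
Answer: 0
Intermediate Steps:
U(j, D) = 0 (U(j, D) = 0*D = 0)
U(-573, -899)/475510 = 0/475510 = 0*(1/475510) = 0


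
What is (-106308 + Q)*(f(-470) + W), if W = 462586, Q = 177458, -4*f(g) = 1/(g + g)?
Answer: 12375285713515/376 ≈ 3.2913e+10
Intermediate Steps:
f(g) = -1/(8*g) (f(g) = -1/(4*(g + g)) = -1/(2*g)/4 = -1/(8*g))
(-106308 + Q)*(f(-470) + W) = (-106308 + 177458)*(-1/8/(-470) + 462586) = 71150*(-1/8*(-1/470) + 462586) = 71150*(1/3760 + 462586) = 71150*(1739323361/3760) = 12375285713515/376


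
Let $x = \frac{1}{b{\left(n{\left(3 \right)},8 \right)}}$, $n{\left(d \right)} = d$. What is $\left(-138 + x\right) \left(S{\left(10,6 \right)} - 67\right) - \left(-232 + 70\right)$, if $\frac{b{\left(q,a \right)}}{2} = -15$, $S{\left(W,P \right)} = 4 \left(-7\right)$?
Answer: $\frac{79651}{6} \approx 13275.0$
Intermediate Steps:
$S{\left(W,P \right)} = -28$
$b{\left(q,a \right)} = -30$ ($b{\left(q,a \right)} = 2 \left(-15\right) = -30$)
$x = - \frac{1}{30}$ ($x = \frac{1}{-30} = - \frac{1}{30} \approx -0.033333$)
$\left(-138 + x\right) \left(S{\left(10,6 \right)} - 67\right) - \left(-232 + 70\right) = \left(-138 - \frac{1}{30}\right) \left(-28 - 67\right) - \left(-232 + 70\right) = \left(- \frac{4141}{30}\right) \left(-95\right) - -162 = \frac{78679}{6} + 162 = \frac{79651}{6}$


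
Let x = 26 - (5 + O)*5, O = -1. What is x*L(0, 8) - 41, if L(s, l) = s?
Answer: -41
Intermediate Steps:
x = 6 (x = 26 - (5 - 1)*5 = 26 - 4*5 = 26 - 1*20 = 26 - 20 = 6)
x*L(0, 8) - 41 = 6*0 - 41 = 0 - 41 = -41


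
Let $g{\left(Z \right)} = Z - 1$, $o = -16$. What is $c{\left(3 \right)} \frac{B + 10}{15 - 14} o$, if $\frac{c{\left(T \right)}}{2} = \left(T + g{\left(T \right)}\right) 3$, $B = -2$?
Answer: $-3840$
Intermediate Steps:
$g{\left(Z \right)} = -1 + Z$ ($g{\left(Z \right)} = Z - 1 = -1 + Z$)
$c{\left(T \right)} = -6 + 12 T$ ($c{\left(T \right)} = 2 \left(T + \left(-1 + T\right)\right) 3 = 2 \left(-1 + 2 T\right) 3 = 2 \left(-3 + 6 T\right) = -6 + 12 T$)
$c{\left(3 \right)} \frac{B + 10}{15 - 14} o = \left(-6 + 12 \cdot 3\right) \frac{-2 + 10}{15 - 14} \left(-16\right) = \left(-6 + 36\right) \frac{8}{1} \left(-16\right) = 30 \cdot 8 \cdot 1 \left(-16\right) = 30 \cdot 8 \left(-16\right) = 240 \left(-16\right) = -3840$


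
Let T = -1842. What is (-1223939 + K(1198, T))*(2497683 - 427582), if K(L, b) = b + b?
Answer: -2541303599923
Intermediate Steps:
K(L, b) = 2*b
(-1223939 + K(1198, T))*(2497683 - 427582) = (-1223939 + 2*(-1842))*(2497683 - 427582) = (-1223939 - 3684)*2070101 = -1227623*2070101 = -2541303599923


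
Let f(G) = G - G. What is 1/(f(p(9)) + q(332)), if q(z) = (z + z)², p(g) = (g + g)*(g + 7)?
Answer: 1/440896 ≈ 2.2681e-6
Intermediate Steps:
p(g) = 2*g*(7 + g) (p(g) = (2*g)*(7 + g) = 2*g*(7 + g))
q(z) = 4*z² (q(z) = (2*z)² = 4*z²)
f(G) = 0
1/(f(p(9)) + q(332)) = 1/(0 + 4*332²) = 1/(0 + 4*110224) = 1/(0 + 440896) = 1/440896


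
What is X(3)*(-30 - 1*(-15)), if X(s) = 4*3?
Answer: -180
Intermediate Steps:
X(s) = 12
X(3)*(-30 - 1*(-15)) = 12*(-30 - 1*(-15)) = 12*(-30 + 15) = 12*(-15) = -180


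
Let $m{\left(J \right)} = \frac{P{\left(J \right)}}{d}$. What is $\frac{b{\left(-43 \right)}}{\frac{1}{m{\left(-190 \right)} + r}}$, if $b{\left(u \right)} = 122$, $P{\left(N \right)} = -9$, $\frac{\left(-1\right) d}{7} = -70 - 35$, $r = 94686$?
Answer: $\frac{2830164174}{245} \approx 1.1552 \cdot 10^{7}$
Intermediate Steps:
$d = 735$ ($d = - 7 \left(-70 - 35\right) = \left(-7\right) \left(-105\right) = 735$)
$m{\left(J \right)} = - \frac{3}{245}$ ($m{\left(J \right)} = - \frac{9}{735} = \left(-9\right) \frac{1}{735} = - \frac{3}{245}$)
$\frac{b{\left(-43 \right)}}{\frac{1}{m{\left(-190 \right)} + r}} = \frac{122}{\frac{1}{- \frac{3}{245} + 94686}} = \frac{122}{\frac{1}{\frac{23198067}{245}}} = \frac{122}{\frac{245}{23198067}} = 122 \cdot \frac{23198067}{245} = \frac{2830164174}{245}$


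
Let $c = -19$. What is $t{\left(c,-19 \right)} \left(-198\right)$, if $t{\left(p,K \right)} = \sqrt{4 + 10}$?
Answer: $- 198 \sqrt{14} \approx -740.85$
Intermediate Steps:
$t{\left(p,K \right)} = \sqrt{14}$
$t{\left(c,-19 \right)} \left(-198\right) = \sqrt{14} \left(-198\right) = - 198 \sqrt{14}$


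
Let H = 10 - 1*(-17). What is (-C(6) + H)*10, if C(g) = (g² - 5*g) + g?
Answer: 150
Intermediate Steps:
H = 27 (H = 10 + 17 = 27)
C(g) = g² - 4*g
(-C(6) + H)*10 = (-6*(-4 + 6) + 27)*10 = (-6*2 + 27)*10 = (-1*12 + 27)*10 = (-12 + 27)*10 = 15*10 = 150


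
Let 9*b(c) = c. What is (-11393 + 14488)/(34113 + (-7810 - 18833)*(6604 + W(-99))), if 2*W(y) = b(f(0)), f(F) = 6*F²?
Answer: -3095/175916259 ≈ -1.7594e-5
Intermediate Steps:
b(c) = c/9
W(y) = 0 (W(y) = ((6*0²)/9)/2 = ((6*0)/9)/2 = ((⅑)*0)/2 = (½)*0 = 0)
(-11393 + 14488)/(34113 + (-7810 - 18833)*(6604 + W(-99))) = (-11393 + 14488)/(34113 + (-7810 - 18833)*(6604 + 0)) = 3095/(34113 - 26643*6604) = 3095/(34113 - 175950372) = 3095/(-175916259) = 3095*(-1/175916259) = -3095/175916259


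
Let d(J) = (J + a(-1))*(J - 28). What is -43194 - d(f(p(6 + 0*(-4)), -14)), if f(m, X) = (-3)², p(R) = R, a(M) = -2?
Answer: -43061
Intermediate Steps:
f(m, X) = 9
d(J) = (-28 + J)*(-2 + J) (d(J) = (J - 2)*(J - 28) = (-2 + J)*(-28 + J) = (-28 + J)*(-2 + J))
-43194 - d(f(p(6 + 0*(-4)), -14)) = -43194 - (56 + 9² - 30*9) = -43194 - (56 + 81 - 270) = -43194 - 1*(-133) = -43194 + 133 = -43061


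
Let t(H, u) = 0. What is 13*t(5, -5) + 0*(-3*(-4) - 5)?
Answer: 0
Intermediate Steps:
13*t(5, -5) + 0*(-3*(-4) - 5) = 13*0 + 0*(-3*(-4) - 5) = 0 + 0*(12 - 5) = 0 + 0*7 = 0 + 0 = 0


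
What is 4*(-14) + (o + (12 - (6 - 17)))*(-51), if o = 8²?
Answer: -4493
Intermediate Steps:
o = 64
4*(-14) + (o + (12 - (6 - 17)))*(-51) = 4*(-14) + (64 + (12 - (6 - 17)))*(-51) = -56 + (64 + (12 - 1*(-11)))*(-51) = -56 + (64 + (12 + 11))*(-51) = -56 + (64 + 23)*(-51) = -56 + 87*(-51) = -56 - 4437 = -4493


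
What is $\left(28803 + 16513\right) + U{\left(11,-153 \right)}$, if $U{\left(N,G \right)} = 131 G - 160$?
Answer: $25113$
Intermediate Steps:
$U{\left(N,G \right)} = -160 + 131 G$
$\left(28803 + 16513\right) + U{\left(11,-153 \right)} = \left(28803 + 16513\right) + \left(-160 + 131 \left(-153\right)\right) = 45316 - 20203 = 25113$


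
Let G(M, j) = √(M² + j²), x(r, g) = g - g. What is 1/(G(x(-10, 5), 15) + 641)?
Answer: 1/656 ≈ 0.0015244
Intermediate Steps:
x(r, g) = 0
1/(G(x(-10, 5), 15) + 641) = 1/(√(0² + 15²) + 641) = 1/(√(0 + 225) + 641) = 1/(√225 + 641) = 1/(15 + 641) = 1/656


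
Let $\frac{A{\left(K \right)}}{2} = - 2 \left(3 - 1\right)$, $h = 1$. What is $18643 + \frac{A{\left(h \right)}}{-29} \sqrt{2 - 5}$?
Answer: $18643 + \frac{8 i \sqrt{3}}{29} \approx 18643.0 + 0.47781 i$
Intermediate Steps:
$A{\left(K \right)} = -8$ ($A{\left(K \right)} = 2 \left(- 2 \left(3 - 1\right)\right) = 2 \left(\left(-2\right) 2\right) = 2 \left(-4\right) = -8$)
$18643 + \frac{A{\left(h \right)}}{-29} \sqrt{2 - 5} = 18643 + \frac{1}{-29} \left(-8\right) \sqrt{2 - 5} = 18643 + \left(- \frac{1}{29}\right) \left(-8\right) \sqrt{-3} = 18643 + \frac{8 i \sqrt{3}}{29}$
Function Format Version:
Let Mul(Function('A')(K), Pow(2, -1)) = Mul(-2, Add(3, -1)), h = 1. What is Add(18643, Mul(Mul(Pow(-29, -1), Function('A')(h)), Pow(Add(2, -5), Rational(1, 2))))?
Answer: Add(18643, Mul(Rational(8, 29), I, Pow(3, Rational(1, 2)))) ≈ Add(18643., Mul(0.47781, I))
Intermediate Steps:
Function('A')(K) = -8 (Function('A')(K) = Mul(2, Mul(-2, Add(3, -1))) = Mul(2, Mul(-2, 2)) = Mul(2, -4) = -8)
Add(18643, Mul(Mul(Pow(-29, -1), Function('A')(h)), Pow(Add(2, -5), Rational(1, 2)))) = Add(18643, Mul(Mul(Pow(-29, -1), -8), Pow(Add(2, -5), Rational(1, 2)))) = Add(18643, Mul(Mul(Rational(-1, 29), -8), Pow(-3, Rational(1, 2)))) = Add(18643, Mul(Rational(8, 29), Mul(I, Pow(3, Rational(1, 2))))) = Add(18643, Mul(Rational(8, 29), I, Pow(3, Rational(1, 2))))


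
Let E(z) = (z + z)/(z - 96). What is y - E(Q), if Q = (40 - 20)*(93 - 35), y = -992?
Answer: -132226/133 ≈ -994.18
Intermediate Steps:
Q = 1160 (Q = 20*58 = 1160)
E(z) = 2*z/(-96 + z) (E(z) = (2*z)/(-96 + z) = 2*z/(-96 + z))
y - E(Q) = -992 - 2*1160/(-96 + 1160) = -992 - 2*1160/1064 = -992 - 1*290/133 = -992 - 290/133 = -132226/133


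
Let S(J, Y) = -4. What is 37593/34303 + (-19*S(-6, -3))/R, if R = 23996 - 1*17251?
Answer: 13482727/12177565 ≈ 1.1072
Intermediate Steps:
R = 6745 (R = 23996 - 17251 = 6745)
37593/34303 + (-19*S(-6, -3))/R = 37593/34303 - 19*(-4)/6745 = 37593*(1/34303) + 76*(1/6745) = 37593/34303 + 4/355 = 13482727/12177565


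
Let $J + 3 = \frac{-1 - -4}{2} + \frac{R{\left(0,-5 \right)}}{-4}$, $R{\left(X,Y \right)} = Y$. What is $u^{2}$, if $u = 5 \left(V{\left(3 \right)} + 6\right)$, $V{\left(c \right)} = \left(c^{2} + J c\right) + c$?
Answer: $\frac{119025}{16} \approx 7439.1$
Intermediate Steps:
$J = - \frac{1}{4}$ ($J = -3 - \left(- \frac{5}{4} - \frac{-1 - -4}{2}\right) = -3 - \left(- \frac{5}{4} - \left(-1 + 4\right) \frac{1}{2}\right) = -3 + \left(3 \cdot \frac{1}{2} + \frac{5}{4}\right) = -3 + \left(\frac{3}{2} + \frac{5}{4}\right) = -3 + \frac{11}{4} = - \frac{1}{4} \approx -0.25$)
$V{\left(c \right)} = c^{2} + \frac{3 c}{4}$ ($V{\left(c \right)} = \left(c^{2} - \frac{c}{4}\right) + c = c^{2} + \frac{3 c}{4}$)
$u = \frac{345}{4}$ ($u = 5 \left(\frac{1}{4} \cdot 3 \left(3 + 4 \cdot 3\right) + 6\right) = 5 \left(\frac{1}{4} \cdot 3 \left(3 + 12\right) + 6\right) = 5 \left(\frac{1}{4} \cdot 3 \cdot 15 + 6\right) = 5 \left(\frac{45}{4} + 6\right) = 5 \cdot \frac{69}{4} = \frac{345}{4} \approx 86.25$)
$u^{2} = \left(\frac{345}{4}\right)^{2} = \frac{119025}{16}$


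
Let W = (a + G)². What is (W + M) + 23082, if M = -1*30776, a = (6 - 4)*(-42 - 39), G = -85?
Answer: 53315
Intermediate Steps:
a = -162 (a = 2*(-81) = -162)
M = -30776
W = 61009 (W = (-162 - 85)² = (-247)² = 61009)
(W + M) + 23082 = (61009 - 30776) + 23082 = 30233 + 23082 = 53315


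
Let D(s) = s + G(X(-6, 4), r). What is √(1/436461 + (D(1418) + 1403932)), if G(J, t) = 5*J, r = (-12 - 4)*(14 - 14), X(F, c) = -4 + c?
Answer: 17*√926355196276899/436461 ≈ 1185.5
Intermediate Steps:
r = 0 (r = -16*0 = 0)
D(s) = s (D(s) = s + 5*(-4 + 4) = s + 5*0 = s + 0 = s)
√(1/436461 + (D(1418) + 1403932)) = √(1/436461 + (1418 + 1403932)) = √(1/436461 + 1405350) = √(613380466351/436461) = 17*√926355196276899/436461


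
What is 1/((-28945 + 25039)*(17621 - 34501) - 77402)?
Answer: 1/65855878 ≈ 1.5185e-8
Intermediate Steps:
1/((-28945 + 25039)*(17621 - 34501) - 77402) = 1/(-3906*(-16880) - 77402) = 1/(65933280 - 77402) = 1/65855878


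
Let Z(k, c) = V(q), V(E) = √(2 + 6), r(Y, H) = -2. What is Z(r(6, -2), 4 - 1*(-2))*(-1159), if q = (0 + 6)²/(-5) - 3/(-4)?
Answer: -2318*√2 ≈ -3278.1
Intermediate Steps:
q = -129/20 (q = 6²*(-⅕) - 3*(-¼) = 36*(-⅕) + ¾ = -36/5 + ¾ = -129/20 ≈ -6.4500)
V(E) = 2*√2 (V(E) = √8 = 2*√2)
Z(k, c) = 2*√2
Z(r(6, -2), 4 - 1*(-2))*(-1159) = (2*√2)*(-1159) = -2318*√2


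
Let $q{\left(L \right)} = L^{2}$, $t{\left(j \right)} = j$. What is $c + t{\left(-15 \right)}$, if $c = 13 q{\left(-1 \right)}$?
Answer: $-2$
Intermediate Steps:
$c = 13$ ($c = 13 \left(-1\right)^{2} = 13 \cdot 1 = 13$)
$c + t{\left(-15 \right)} = 13 - 15 = -2$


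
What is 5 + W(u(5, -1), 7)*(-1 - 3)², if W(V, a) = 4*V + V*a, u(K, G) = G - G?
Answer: 5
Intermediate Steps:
u(K, G) = 0
5 + W(u(5, -1), 7)*(-1 - 3)² = 5 + (0*(4 + 7))*(-1 - 3)² = 5 + (0*11)*(-4)² = 5 + 0*16 = 5 + 0 = 5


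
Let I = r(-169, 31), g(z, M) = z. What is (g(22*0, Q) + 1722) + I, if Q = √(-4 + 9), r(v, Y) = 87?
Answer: 1809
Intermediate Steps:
Q = √5 ≈ 2.2361
I = 87
(g(22*0, Q) + 1722) + I = (22*0 + 1722) + 87 = (0 + 1722) + 87 = 1722 + 87 = 1809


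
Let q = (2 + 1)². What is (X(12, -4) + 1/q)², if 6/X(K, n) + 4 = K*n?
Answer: 1/54756 ≈ 1.8263e-5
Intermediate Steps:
X(K, n) = 6/(-4 + K*n)
q = 9 (q = 3² = 9)
(X(12, -4) + 1/q)² = (6/(-4 + 12*(-4)) + 1/9)² = (6/(-4 - 48) + ⅑)² = (6/(-52) + ⅑)² = (6*(-1/52) + ⅑)² = (-3/26 + ⅑)² = (-1/234)² = 1/54756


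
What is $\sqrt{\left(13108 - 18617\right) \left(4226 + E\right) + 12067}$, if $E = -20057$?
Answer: $\sqrt{87225046} \approx 9339.4$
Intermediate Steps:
$\sqrt{\left(13108 - 18617\right) \left(4226 + E\right) + 12067} = \sqrt{\left(13108 - 18617\right) \left(4226 - 20057\right) + 12067} = \sqrt{\left(-5509\right) \left(-15831\right) + 12067} = \sqrt{87212979 + 12067} = \sqrt{87225046}$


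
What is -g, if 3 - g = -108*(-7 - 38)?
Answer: 4857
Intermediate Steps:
g = -4857 (g = 3 - (-108)*(-7 - 38) = 3 - (-108)*(-45) = 3 - 1*4860 = 3 - 4860 = -4857)
-g = -1*(-4857) = 4857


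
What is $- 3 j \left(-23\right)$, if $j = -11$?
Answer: $-759$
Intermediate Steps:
$- 3 j \left(-23\right) = \left(-3\right) \left(-11\right) \left(-23\right) = 33 \left(-23\right) = -759$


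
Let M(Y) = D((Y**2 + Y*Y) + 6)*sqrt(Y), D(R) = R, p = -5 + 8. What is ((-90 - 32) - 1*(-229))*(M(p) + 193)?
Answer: 20651 + 2568*sqrt(3) ≈ 25099.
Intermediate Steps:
p = 3
M(Y) = sqrt(Y)*(6 + 2*Y**2) (M(Y) = ((Y**2 + Y*Y) + 6)*sqrt(Y) = ((Y**2 + Y**2) + 6)*sqrt(Y) = (2*Y**2 + 6)*sqrt(Y) = (6 + 2*Y**2)*sqrt(Y) = sqrt(Y)*(6 + 2*Y**2))
((-90 - 32) - 1*(-229))*(M(p) + 193) = ((-90 - 32) - 1*(-229))*(2*sqrt(3)*(3 + 3**2) + 193) = (-122 + 229)*(2*sqrt(3)*(3 + 9) + 193) = 107*(2*sqrt(3)*12 + 193) = 107*(24*sqrt(3) + 193) = 107*(193 + 24*sqrt(3)) = 20651 + 2568*sqrt(3)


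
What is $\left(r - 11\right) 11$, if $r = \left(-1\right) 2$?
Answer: $-143$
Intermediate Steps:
$r = -2$
$\left(r - 11\right) 11 = \left(-2 - 11\right) 11 = \left(-13\right) 11 = -143$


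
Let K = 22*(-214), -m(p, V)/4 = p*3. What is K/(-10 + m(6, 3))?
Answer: 2354/41 ≈ 57.415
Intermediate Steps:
m(p, V) = -12*p (m(p, V) = -4*p*3 = -12*p)
K = -4708
K/(-10 + m(6, 3)) = -4708/(-10 - 12*6) = -4708/(-10 - 72) = -4708/(-82) = -4708*(-1/82) = 2354/41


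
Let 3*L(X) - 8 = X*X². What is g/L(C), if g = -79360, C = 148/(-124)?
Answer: -1418528256/37535 ≈ -37792.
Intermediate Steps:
C = -37/31 (C = 148*(-1/124) = -37/31 ≈ -1.1935)
L(X) = 8/3 + X³/3 (L(X) = 8/3 + (X*X²)/3 = 8/3 + X³/3)
g/L(C) = -79360/(8/3 + (-37/31)³/3) = -79360/(8/3 + (⅓)*(-50653/29791)) = -79360/(8/3 - 50653/89373) = -79360/187675/89373 = -79360*89373/187675 = -1418528256/37535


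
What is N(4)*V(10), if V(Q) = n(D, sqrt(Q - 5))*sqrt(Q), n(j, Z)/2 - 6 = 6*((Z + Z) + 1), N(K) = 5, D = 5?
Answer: 120*sqrt(10)*(1 + sqrt(5)) ≈ 1228.0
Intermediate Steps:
n(j, Z) = 24 + 24*Z (n(j, Z) = 12 + 2*(6*((Z + Z) + 1)) = 12 + 2*(6*(2*Z + 1)) = 12 + 2*(6*(1 + 2*Z)) = 12 + 2*(6 + 12*Z) = 12 + (12 + 24*Z) = 24 + 24*Z)
V(Q) = sqrt(Q)*(24 + 24*sqrt(-5 + Q)) (V(Q) = (24 + 24*sqrt(Q - 5))*sqrt(Q) = (24 + 24*sqrt(-5 + Q))*sqrt(Q) = sqrt(Q)*(24 + 24*sqrt(-5 + Q)))
N(4)*V(10) = 5*(24*sqrt(10)*(1 + sqrt(-5 + 10))) = 5*(24*sqrt(10)*(1 + sqrt(5))) = 120*sqrt(10)*(1 + sqrt(5))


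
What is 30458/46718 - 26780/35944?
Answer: -19540711/209903974 ≈ -0.093094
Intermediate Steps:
30458/46718 - 26780/35944 = 30458*(1/46718) - 26780*1/35944 = 15229/23359 - 6695/8986 = -19540711/209903974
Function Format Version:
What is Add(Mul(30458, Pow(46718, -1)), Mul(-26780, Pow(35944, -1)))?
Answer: Rational(-19540711, 209903974) ≈ -0.093094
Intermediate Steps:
Add(Mul(30458, Pow(46718, -1)), Mul(-26780, Pow(35944, -1))) = Add(Mul(30458, Rational(1, 46718)), Mul(-26780, Rational(1, 35944))) = Add(Rational(15229, 23359), Rational(-6695, 8986)) = Rational(-19540711, 209903974)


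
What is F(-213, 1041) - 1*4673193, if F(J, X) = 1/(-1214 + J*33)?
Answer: -38521129900/8243 ≈ -4.6732e+6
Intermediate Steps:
F(J, X) = 1/(-1214 + 33*J)
F(-213, 1041) - 1*4673193 = 1/(-1214 + 33*(-213)) - 1*4673193 = 1/(-1214 - 7029) - 4673193 = 1/(-8243) - 4673193 = -1/8243 - 4673193 = -38521129900/8243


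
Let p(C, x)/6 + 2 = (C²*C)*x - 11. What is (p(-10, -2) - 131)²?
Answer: 139027681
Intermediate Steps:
p(C, x) = -78 + 6*x*C³ (p(C, x) = -12 + 6*((C²*C)*x - 11) = -12 + 6*(C³*x - 11) = -12 + 6*(x*C³ - 11) = -12 + 6*(-11 + x*C³) = -12 + (-66 + 6*x*C³) = -78 + 6*x*C³)
(p(-10, -2) - 131)² = ((-78 + 6*(-2)*(-10)³) - 131)² = ((-78 + 6*(-2)*(-1000)) - 131)² = ((-78 + 12000) - 131)² = (11922 - 131)² = 11791² = 139027681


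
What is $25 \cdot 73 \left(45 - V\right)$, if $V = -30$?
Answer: $136875$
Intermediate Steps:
$25 \cdot 73 \left(45 - V\right) = 25 \cdot 73 \left(45 - -30\right) = 1825 \left(45 + 30\right) = 1825 \cdot 75 = 136875$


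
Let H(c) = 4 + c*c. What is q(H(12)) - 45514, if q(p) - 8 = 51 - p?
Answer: -45603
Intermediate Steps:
H(c) = 4 + c²
q(p) = 59 - p (q(p) = 8 + (51 - p) = 59 - p)
q(H(12)) - 45514 = (59 - (4 + 12²)) - 45514 = (59 - (4 + 144)) - 45514 = (59 - 1*148) - 45514 = (59 - 148) - 45514 = -89 - 45514 = -45603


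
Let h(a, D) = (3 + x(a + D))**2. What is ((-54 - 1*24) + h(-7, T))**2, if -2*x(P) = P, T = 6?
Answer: 69169/16 ≈ 4323.1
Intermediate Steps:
x(P) = -P/2
h(a, D) = (3 - D/2 - a/2)**2 (h(a, D) = (3 - (a + D)/2)**2 = (3 - (D + a)/2)**2 = (3 + (-D/2 - a/2))**2 = (3 - D/2 - a/2)**2)
((-54 - 1*24) + h(-7, T))**2 = ((-54 - 1*24) + (-6 + 6 - 7)**2/4)**2 = ((-54 - 24) + (1/4)*(-7)**2)**2 = (-78 + (1/4)*49)**2 = (-78 + 49/4)**2 = (-263/4)**2 = 69169/16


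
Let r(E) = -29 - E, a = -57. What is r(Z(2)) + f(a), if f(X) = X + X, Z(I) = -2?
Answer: -141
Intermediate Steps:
f(X) = 2*X
r(Z(2)) + f(a) = (-29 - 1*(-2)) + 2*(-57) = (-29 + 2) - 114 = -27 - 114 = -141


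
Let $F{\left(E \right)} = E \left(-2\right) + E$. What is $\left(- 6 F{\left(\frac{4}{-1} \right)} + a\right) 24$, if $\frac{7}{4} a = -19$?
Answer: $- \frac{5856}{7} \approx -836.57$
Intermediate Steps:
$a = - \frac{76}{7}$ ($a = \frac{4}{7} \left(-19\right) = - \frac{76}{7} \approx -10.857$)
$F{\left(E \right)} = - E$ ($F{\left(E \right)} = - 2 E + E = - E$)
$\left(- 6 F{\left(\frac{4}{-1} \right)} + a\right) 24 = \left(- 6 \left(- \frac{4}{-1}\right) - \frac{76}{7}\right) 24 = \left(- 6 \left(- 4 \left(-1\right)\right) - \frac{76}{7}\right) 24 = \left(- 6 \left(\left(-1\right) \left(-4\right)\right) - \frac{76}{7}\right) 24 = \left(\left(-6\right) 4 - \frac{76}{7}\right) 24 = \left(-24 - \frac{76}{7}\right) 24 = \left(- \frac{244}{7}\right) 24 = - \frac{5856}{7}$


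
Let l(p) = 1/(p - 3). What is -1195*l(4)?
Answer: -1195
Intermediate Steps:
l(p) = 1/(-3 + p)
-1195*l(4) = -1195/(-3 + 4) = -1195/1 = -1195*1 = -1195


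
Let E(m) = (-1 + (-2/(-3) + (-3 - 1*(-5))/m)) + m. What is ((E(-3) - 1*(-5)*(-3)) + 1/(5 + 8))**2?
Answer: 60516/169 ≈ 358.08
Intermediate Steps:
E(m) = -1/3 + m + 2/m (E(m) = (-1 + (-2*(-1/3) + (-3 + 5)/m)) + m = (-1 + (2/3 + 2/m)) + m = (-1/3 + 2/m) + m = -1/3 + m + 2/m)
((E(-3) - 1*(-5)*(-3)) + 1/(5 + 8))**2 = (((-1/3 - 3 + 2/(-3)) - 1*(-5)*(-3)) + 1/(5 + 8))**2 = (((-1/3 - 3 + 2*(-1/3)) + 5*(-3)) + 1/13)**2 = (((-1/3 - 3 - 2/3) - 15) + 1/13)**2 = ((-4 - 15) + 1/13)**2 = (-19 + 1/13)**2 = (-246/13)**2 = 60516/169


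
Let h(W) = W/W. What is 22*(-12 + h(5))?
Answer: -242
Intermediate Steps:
h(W) = 1
22*(-12 + h(5)) = 22*(-12 + 1) = 22*(-11) = -242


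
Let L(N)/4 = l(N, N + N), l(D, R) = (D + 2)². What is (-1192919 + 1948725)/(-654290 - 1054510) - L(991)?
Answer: -3369921440303/854400 ≈ -3.9442e+6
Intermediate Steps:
l(D, R) = (2 + D)²
L(N) = 4*(2 + N)²
(-1192919 + 1948725)/(-654290 - 1054510) - L(991) = (-1192919 + 1948725)/(-654290 - 1054510) - 4*(2 + 991)² = 755806/(-1708800) - 4*993² = 755806*(-1/1708800) - 4*986049 = -377903/854400 - 1*3944196 = -377903/854400 - 3944196 = -3369921440303/854400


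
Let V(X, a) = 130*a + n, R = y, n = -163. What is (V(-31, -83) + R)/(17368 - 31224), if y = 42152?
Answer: -31199/13856 ≈ -2.2517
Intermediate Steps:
R = 42152
V(X, a) = -163 + 130*a (V(X, a) = 130*a - 163 = -163 + 130*a)
(V(-31, -83) + R)/(17368 - 31224) = ((-163 + 130*(-83)) + 42152)/(17368 - 31224) = ((-163 - 10790) + 42152)/(-13856) = (-10953 + 42152)*(-1/13856) = 31199*(-1/13856) = -31199/13856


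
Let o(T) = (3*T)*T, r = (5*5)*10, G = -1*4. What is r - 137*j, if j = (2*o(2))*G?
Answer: 13402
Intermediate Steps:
G = -4
r = 250 (r = 25*10 = 250)
o(T) = 3*T²
j = -96 (j = (2*(3*2²))*(-4) = (2*(3*4))*(-4) = (2*12)*(-4) = 24*(-4) = -96)
r - 137*j = 250 - 137*(-96) = 250 + 13152 = 13402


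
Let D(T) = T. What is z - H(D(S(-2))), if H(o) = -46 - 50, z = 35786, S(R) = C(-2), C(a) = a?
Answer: 35882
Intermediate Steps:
S(R) = -2
H(o) = -96
z - H(D(S(-2))) = 35786 - 1*(-96) = 35786 + 96 = 35882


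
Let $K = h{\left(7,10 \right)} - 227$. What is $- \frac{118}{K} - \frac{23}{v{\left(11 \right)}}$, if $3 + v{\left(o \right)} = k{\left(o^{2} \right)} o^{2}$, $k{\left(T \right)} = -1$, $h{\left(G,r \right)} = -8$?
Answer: $\frac{20037}{29140} \approx 0.68761$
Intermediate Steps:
$K = -235$ ($K = -8 - 227 = -235$)
$v{\left(o \right)} = -3 - o^{2}$
$- \frac{118}{K} - \frac{23}{v{\left(11 \right)}} = - \frac{118}{-235} - \frac{23}{-3 - 11^{2}} = \left(-118\right) \left(- \frac{1}{235}\right) - \frac{23}{-3 - 121} = \frac{118}{235} - \frac{23}{-3 - 121} = \frac{118}{235} - \frac{23}{-124} = \frac{118}{235} - - \frac{23}{124} = \frac{118}{235} + \frac{23}{124} = \frac{20037}{29140}$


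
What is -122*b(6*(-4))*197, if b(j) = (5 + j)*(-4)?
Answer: -1826584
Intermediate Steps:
b(j) = -20 - 4*j
-122*b(6*(-4))*197 = -122*(-20 - 24*(-4))*197 = -122*(-20 - 4*(-24))*197 = -122*(-20 + 96)*197 = -122*76*197 = -9272*197 = -1826584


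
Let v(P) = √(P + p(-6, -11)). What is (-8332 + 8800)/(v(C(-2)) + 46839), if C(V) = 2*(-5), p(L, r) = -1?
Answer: 5480163/548472983 - 117*I*√11/548472983 ≈ 0.0099917 - 7.075e-7*I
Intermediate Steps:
C(V) = -10
v(P) = √(-1 + P) (v(P) = √(P - 1) = √(-1 + P))
(-8332 + 8800)/(v(C(-2)) + 46839) = (-8332 + 8800)/(√(-1 - 10) + 46839) = 468/(√(-11) + 46839) = 468/(I*√11 + 46839) = 468/(46839 + I*√11)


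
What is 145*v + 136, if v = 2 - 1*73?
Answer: -10159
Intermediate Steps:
v = -71 (v = 2 - 73 = -71)
145*v + 136 = 145*(-71) + 136 = -10295 + 136 = -10159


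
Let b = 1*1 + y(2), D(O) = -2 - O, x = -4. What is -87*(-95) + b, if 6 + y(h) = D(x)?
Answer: 8262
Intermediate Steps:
y(h) = -4 (y(h) = -6 + (-2 - 1*(-4)) = -6 + (-2 + 4) = -6 + 2 = -4)
b = -3 (b = 1*1 - 4 = 1 - 4 = -3)
-87*(-95) + b = -87*(-95) - 3 = 8265 - 3 = 8262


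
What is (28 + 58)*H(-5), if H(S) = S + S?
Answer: -860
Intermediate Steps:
H(S) = 2*S
(28 + 58)*H(-5) = (28 + 58)*(2*(-5)) = 86*(-10) = -860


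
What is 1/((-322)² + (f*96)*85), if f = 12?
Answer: 1/201604 ≈ 4.9602e-6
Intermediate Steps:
1/((-322)² + (f*96)*85) = 1/((-322)² + (12*96)*85) = 1/(103684 + 1152*85) = 1/(103684 + 97920) = 1/201604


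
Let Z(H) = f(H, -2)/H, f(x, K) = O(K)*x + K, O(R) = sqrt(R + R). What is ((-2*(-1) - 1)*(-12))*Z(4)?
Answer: 6 - 24*I ≈ 6.0 - 24.0*I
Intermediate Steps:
O(R) = sqrt(2)*sqrt(R) (O(R) = sqrt(2*R) = sqrt(2)*sqrt(R))
f(x, K) = K + x*sqrt(2)*sqrt(K) (f(x, K) = (sqrt(2)*sqrt(K))*x + K = x*sqrt(2)*sqrt(K) + K = K + x*sqrt(2)*sqrt(K))
Z(H) = (-2 + 2*I*H)/H (Z(H) = (-2 + H*sqrt(2)*sqrt(-2))/H = (-2 + H*sqrt(2)*(I*sqrt(2)))/H = (-2 + 2*I*H)/H)
((-2*(-1) - 1)*(-12))*Z(4) = ((-2*(-1) - 1)*(-12))*(-2/4 + 2*I) = ((2 - 1)*(-12))*(-2*1/4 + 2*I) = (1*(-12))*(-1/2 + 2*I) = -12*(-1/2 + 2*I) = 6 - 24*I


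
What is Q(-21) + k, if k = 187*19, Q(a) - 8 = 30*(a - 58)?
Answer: 1191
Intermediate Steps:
Q(a) = -1732 + 30*a (Q(a) = 8 + 30*(a - 58) = 8 + 30*(-58 + a) = 8 + (-1740 + 30*a) = -1732 + 30*a)
k = 3553
Q(-21) + k = (-1732 + 30*(-21)) + 3553 = (-1732 - 630) + 3553 = -2362 + 3553 = 1191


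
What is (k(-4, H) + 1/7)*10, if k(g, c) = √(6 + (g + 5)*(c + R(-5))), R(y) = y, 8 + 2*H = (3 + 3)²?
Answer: 10/7 + 10*√15 ≈ 40.158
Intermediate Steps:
H = 14 (H = -4 + (3 + 3)²/2 = -4 + (½)*6² = -4 + (½)*36 = -4 + 18 = 14)
k(g, c) = √(6 + (-5 + c)*(5 + g)) (k(g, c) = √(6 + (g + 5)*(c - 5)) = √(6 + (5 + g)*(-5 + c)) = √(6 + (-5 + c)*(5 + g)))
(k(-4, H) + 1/7)*10 = (√(-19 - 5*(-4) + 5*14 + 14*(-4)) + 1/7)*10 = (√(-19 + 20 + 70 - 56) + ⅐)*10 = (√15 + ⅐)*10 = (⅐ + √15)*10 = 10/7 + 10*√15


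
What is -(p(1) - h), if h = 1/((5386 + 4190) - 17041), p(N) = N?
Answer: -7466/7465 ≈ -1.0001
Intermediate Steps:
h = -1/7465 (h = 1/(9576 - 17041) = 1/(-7465) = -1/7465 ≈ -0.00013396)
-(p(1) - h) = -(1 - 1*(-1/7465)) = -(1 + 1/7465) = -1*7466/7465 = -7466/7465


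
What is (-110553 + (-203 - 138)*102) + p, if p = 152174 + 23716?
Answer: 30555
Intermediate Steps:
p = 175890
(-110553 + (-203 - 138)*102) + p = (-110553 + (-203 - 138)*102) + 175890 = (-110553 - 341*102) + 175890 = (-110553 - 34782) + 175890 = -145335 + 175890 = 30555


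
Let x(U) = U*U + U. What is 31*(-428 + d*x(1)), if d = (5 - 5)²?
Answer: -13268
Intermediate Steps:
x(U) = U + U² (x(U) = U² + U = U + U²)
d = 0 (d = 0² = 0)
31*(-428 + d*x(1)) = 31*(-428 + 0*(1*(1 + 1))) = 31*(-428 + 0*(1*2)) = 31*(-428 + 0*2) = 31*(-428 + 0) = 31*(-428) = -13268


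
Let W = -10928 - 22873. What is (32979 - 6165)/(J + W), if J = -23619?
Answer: -4469/9570 ≈ -0.46698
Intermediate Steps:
W = -33801
(32979 - 6165)/(J + W) = (32979 - 6165)/(-23619 - 33801) = 26814/(-57420) = 26814*(-1/57420) = -4469/9570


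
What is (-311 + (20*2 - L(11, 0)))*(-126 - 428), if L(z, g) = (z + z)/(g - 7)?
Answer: 1038750/7 ≈ 1.4839e+5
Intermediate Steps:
L(z, g) = 2*z/(-7 + g) (L(z, g) = (2*z)/(-7 + g) = 2*z/(-7 + g))
(-311 + (20*2 - L(11, 0)))*(-126 - 428) = (-311 + (20*2 - 2*11/(-7 + 0)))*(-126 - 428) = (-311 + (40 - 2*11/(-7)))*(-554) = (-311 + (40 - 2*11*(-1)/7))*(-554) = (-311 + (40 - 1*(-22/7)))*(-554) = (-311 + (40 + 22/7))*(-554) = (-311 + 302/7)*(-554) = -1875/7*(-554) = 1038750/7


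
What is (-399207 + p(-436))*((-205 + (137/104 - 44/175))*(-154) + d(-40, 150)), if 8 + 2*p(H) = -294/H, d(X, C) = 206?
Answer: -7152896651608939/566800 ≈ -1.2620e+10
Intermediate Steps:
p(H) = -4 - 147/H (p(H) = -4 + (-294/H)/2 = -4 - 147/H)
(-399207 + p(-436))*((-205 + (137/104 - 44/175))*(-154) + d(-40, 150)) = (-399207 + (-4 - 147/(-436)))*((-205 + (137/104 - 44/175))*(-154) + 206) = (-399207 + (-4 - 147*(-1/436)))*((-205 + (137*(1/104) - 44*1/175))*(-154) + 206) = (-399207 + (-4 + 147/436))*((-205 + (137/104 - 44/175))*(-154) + 206) = (-399207 - 1597/436)*((-205 + 19399/18200)*(-154) + 206) = -174055849*(-3711601/18200*(-154) + 206)/436 = -174055849*(40827611/1300 + 206)/436 = -174055849/436*41095411/1300 = -7152896651608939/566800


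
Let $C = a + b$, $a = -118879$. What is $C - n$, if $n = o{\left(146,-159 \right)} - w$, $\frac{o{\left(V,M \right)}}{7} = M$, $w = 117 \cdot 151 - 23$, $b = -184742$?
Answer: $-284864$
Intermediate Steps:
$C = -303621$ ($C = -118879 - 184742 = -303621$)
$w = 17644$ ($w = 17667 - 23 = 17644$)
$o{\left(V,M \right)} = 7 M$
$n = -18757$ ($n = 7 \left(-159\right) - 17644 = -1113 - 17644 = -18757$)
$C - n = -303621 - -18757 = -303621 + 18757 = -284864$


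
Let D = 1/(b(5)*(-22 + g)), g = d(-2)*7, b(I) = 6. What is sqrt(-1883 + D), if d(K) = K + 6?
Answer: I*sqrt(67787)/6 ≈ 43.393*I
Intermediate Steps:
d(K) = 6 + K
g = 28 (g = (6 - 2)*7 = 4*7 = 28)
D = 1/36 (D = 1/(6*(-22 + 28)) = 1/(6*6) = 1/36 ≈ 0.027778)
sqrt(-1883 + D) = sqrt(-1883 + 1/36) = sqrt(-67787/36) = I*sqrt(67787)/6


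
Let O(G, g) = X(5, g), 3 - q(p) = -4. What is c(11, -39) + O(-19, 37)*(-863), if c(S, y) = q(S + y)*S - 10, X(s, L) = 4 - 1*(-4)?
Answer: -6837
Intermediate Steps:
q(p) = 7 (q(p) = 3 - 1*(-4) = 3 + 4 = 7)
X(s, L) = 8 (X(s, L) = 4 + 4 = 8)
O(G, g) = 8
c(S, y) = -10 + 7*S (c(S, y) = 7*S - 10 = -10 + 7*S)
c(11, -39) + O(-19, 37)*(-863) = (-10 + 7*11) + 8*(-863) = (-10 + 77) - 6904 = 67 - 6904 = -6837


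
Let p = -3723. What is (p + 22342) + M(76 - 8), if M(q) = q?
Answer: 18687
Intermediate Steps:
(p + 22342) + M(76 - 8) = (-3723 + 22342) + (76 - 8) = 18619 + 68 = 18687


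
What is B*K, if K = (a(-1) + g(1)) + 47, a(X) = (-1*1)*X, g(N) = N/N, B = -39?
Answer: -1911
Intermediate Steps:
g(N) = 1
a(X) = -X
K = 49 (K = (-1*(-1) + 1) + 47 = (1 + 1) + 47 = 2 + 47 = 49)
B*K = -39*49 = -1911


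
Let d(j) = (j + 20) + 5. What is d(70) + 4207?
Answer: 4302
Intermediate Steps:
d(j) = 25 + j (d(j) = (20 + j) + 5 = 25 + j)
d(70) + 4207 = (25 + 70) + 4207 = 95 + 4207 = 4302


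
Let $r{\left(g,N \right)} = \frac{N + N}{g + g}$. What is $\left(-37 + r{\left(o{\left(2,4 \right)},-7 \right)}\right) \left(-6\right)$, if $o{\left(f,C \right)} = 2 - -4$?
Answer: $229$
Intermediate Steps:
$o{\left(f,C \right)} = 6$ ($o{\left(f,C \right)} = 2 + 4 = 6$)
$r{\left(g,N \right)} = \frac{N}{g}$ ($r{\left(g,N \right)} = \frac{2 N}{2 g} = 2 N \frac{1}{2 g} = \frac{N}{g}$)
$\left(-37 + r{\left(o{\left(2,4 \right)},-7 \right)}\right) \left(-6\right) = \left(-37 - \frac{7}{6}\right) \left(-6\right) = \left(- \frac{229}{6}\right) \left(-6\right) = 229$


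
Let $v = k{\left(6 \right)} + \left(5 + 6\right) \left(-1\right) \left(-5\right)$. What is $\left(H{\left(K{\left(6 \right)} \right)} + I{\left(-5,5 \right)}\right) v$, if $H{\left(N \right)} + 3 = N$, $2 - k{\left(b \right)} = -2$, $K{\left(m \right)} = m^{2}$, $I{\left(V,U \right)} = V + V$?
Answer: $1357$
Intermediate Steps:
$I{\left(V,U \right)} = 2 V$
$k{\left(b \right)} = 4$ ($k{\left(b \right)} = 2 - -2 = 2 + 2 = 4$)
$H{\left(N \right)} = -3 + N$
$v = 59$ ($v = 4 + \left(5 + 6\right) \left(-1\right) \left(-5\right) = 4 + 11 \left(-1\right) \left(-5\right) = 4 - -55 = 4 + 55 = 59$)
$\left(H{\left(K{\left(6 \right)} \right)} + I{\left(-5,5 \right)}\right) v = \left(\left(-3 + 6^{2}\right) + 2 \left(-5\right)\right) 59 = \left(\left(-3 + 36\right) - 10\right) 59 = \left(33 - 10\right) 59 = 23 \cdot 59 = 1357$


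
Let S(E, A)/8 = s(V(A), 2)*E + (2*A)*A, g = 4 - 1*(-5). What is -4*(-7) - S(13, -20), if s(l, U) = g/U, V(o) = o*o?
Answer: -6840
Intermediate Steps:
g = 9 (g = 4 + 5 = 9)
V(o) = o²
s(l, U) = 9/U
S(E, A) = 16*A² + 36*E (S(E, A) = 8*((9/2)*E + (2*A)*A) = 8*((9*(½))*E + 2*A²) = 8*(9*E/2 + 2*A²) = 8*(2*A² + 9*E/2) = 16*A² + 36*E)
-4*(-7) - S(13, -20) = -4*(-7) - (16*(-20)² + 36*13) = 28 - (16*400 + 468) = 28 - (6400 + 468) = 28 - 1*6868 = 28 - 6868 = -6840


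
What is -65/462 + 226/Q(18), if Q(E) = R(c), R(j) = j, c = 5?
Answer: 104087/2310 ≈ 45.059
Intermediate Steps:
Q(E) = 5
-65/462 + 226/Q(18) = -65/462 + 226/5 = 104087/2310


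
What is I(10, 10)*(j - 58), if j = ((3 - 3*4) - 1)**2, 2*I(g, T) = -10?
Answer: -210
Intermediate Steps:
I(g, T) = -5 (I(g, T) = (1/2)*(-10) = -5)
j = 100 (j = ((3 - 12) - 1)**2 = (-9 - 1)**2 = (-10)**2 = 100)
I(10, 10)*(j - 58) = -5*(100 - 58) = -5*42 = -210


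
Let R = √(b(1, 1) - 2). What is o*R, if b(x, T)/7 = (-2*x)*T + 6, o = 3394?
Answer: 3394*√26 ≈ 17306.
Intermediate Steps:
b(x, T) = 42 - 14*T*x (b(x, T) = 7*((-2*x)*T + 6) = 7*(-2*T*x + 6) = 7*(6 - 2*T*x) = 42 - 14*T*x)
R = √26 (R = √((42 - 14*1*1) - 2) = √((42 - 14) - 2) = √(28 - 2) = √26 ≈ 5.0990)
o*R = 3394*√26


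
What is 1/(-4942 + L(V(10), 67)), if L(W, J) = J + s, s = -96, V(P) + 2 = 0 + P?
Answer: -1/4971 ≈ -0.00020117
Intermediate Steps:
V(P) = -2 + P (V(P) = -2 + (0 + P) = -2 + P)
L(W, J) = -96 + J (L(W, J) = J - 96 = -96 + J)
1/(-4942 + L(V(10), 67)) = 1/(-4942 + (-96 + 67)) = 1/(-4942 - 29) = 1/(-4971) = -1/4971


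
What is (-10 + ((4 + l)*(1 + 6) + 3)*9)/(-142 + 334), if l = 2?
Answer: 395/192 ≈ 2.0573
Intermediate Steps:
(-10 + ((4 + l)*(1 + 6) + 3)*9)/(-142 + 334) = (-10 + ((4 + 2)*(1 + 6) + 3)*9)/(-142 + 334) = (-10 + (6*7 + 3)*9)/192 = (-10 + (42 + 3)*9)*(1/192) = (-10 + 45*9)*(1/192) = (-10 + 405)*(1/192) = 395*(1/192) = 395/192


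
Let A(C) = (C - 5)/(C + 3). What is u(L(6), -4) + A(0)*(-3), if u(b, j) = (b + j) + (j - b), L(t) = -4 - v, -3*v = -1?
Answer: -3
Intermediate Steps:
v = 1/3 (v = -1/3*(-1) = 1/3 ≈ 0.33333)
L(t) = -13/3 (L(t) = -4 - 1*1/3 = -4 - 1/3 = -13/3)
A(C) = (-5 + C)/(3 + C)
u(b, j) = 2*j
u(L(6), -4) + A(0)*(-3) = 2*(-4) + ((-5 + 0)/(3 + 0))*(-3) = -8 + (-5/3)*(-3) = -8 + ((1/3)*(-5))*(-3) = -8 - 5/3*(-3) = -8 + 5 = -3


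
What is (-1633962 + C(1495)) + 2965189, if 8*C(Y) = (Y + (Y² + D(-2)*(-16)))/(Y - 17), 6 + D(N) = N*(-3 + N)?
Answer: 1967833063/1478 ≈ 1.3314e+6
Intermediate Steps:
D(N) = -6 + N*(-3 + N)
C(Y) = (-64 + Y + Y²)/(8*(-17 + Y)) (C(Y) = ((Y + (Y² + (-6 + (-2)² - 3*(-2))*(-16)))/(Y - 17))/8 = ((Y + (Y² + (-6 + 4 + 6)*(-16)))/(-17 + Y))/8 = ((Y + (Y² + 4*(-16)))/(-17 + Y))/8 = ((Y + (Y² - 64))/(-17 + Y))/8 = ((Y + (-64 + Y²))/(-17 + Y))/8 = ((-64 + Y + Y²)/(-17 + Y))/8 = (-64 + Y + Y²)/(8*(-17 + Y)))
(-1633962 + C(1495)) + 2965189 = (-1633962 + (-64 + 1495 + 1495²)/(8*(-17 + 1495))) + 2965189 = (-1633962 + (⅛)*(-64 + 1495 + 2235025)/1478) + 2965189 = (-1633962 + (⅛)*(1/1478)*2236456) + 2965189 = (-1633962 + 279557/1478) + 2965189 = -2414716279/1478 + 2965189 = 1967833063/1478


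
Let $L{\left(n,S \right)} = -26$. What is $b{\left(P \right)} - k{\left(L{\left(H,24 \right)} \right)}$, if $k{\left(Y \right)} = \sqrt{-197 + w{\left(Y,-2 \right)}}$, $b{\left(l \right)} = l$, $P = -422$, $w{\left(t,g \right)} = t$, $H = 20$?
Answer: $-422 - i \sqrt{223} \approx -422.0 - 14.933 i$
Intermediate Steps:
$k{\left(Y \right)} = \sqrt{-197 + Y}$
$b{\left(P \right)} - k{\left(L{\left(H,24 \right)} \right)} = -422 - \sqrt{-197 - 26} = -422 - \sqrt{-223} = -422 - i \sqrt{223}$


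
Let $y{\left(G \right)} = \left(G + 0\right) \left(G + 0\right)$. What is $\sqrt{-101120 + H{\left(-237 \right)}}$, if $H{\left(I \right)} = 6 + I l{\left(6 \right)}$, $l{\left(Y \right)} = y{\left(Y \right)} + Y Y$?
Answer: $i \sqrt{118178} \approx 343.77 i$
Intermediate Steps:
$y{\left(G \right)} = G^{2}$ ($y{\left(G \right)} = G G = G^{2}$)
$l{\left(Y \right)} = 2 Y^{2}$ ($l{\left(Y \right)} = Y^{2} + Y Y = Y^{2} + Y^{2} = 2 Y^{2}$)
$H{\left(I \right)} = 6 + 72 I$ ($H{\left(I \right)} = 6 + I 2 \cdot 6^{2} = 6 + I 2 \cdot 36 = 6 + I 72 = 6 + 72 I$)
$\sqrt{-101120 + H{\left(-237 \right)}} = \sqrt{-101120 + \left(6 + 72 \left(-237\right)\right)} = \sqrt{-101120 + \left(6 - 17064\right)} = \sqrt{-101120 - 17058} = \sqrt{-118178} = i \sqrt{118178}$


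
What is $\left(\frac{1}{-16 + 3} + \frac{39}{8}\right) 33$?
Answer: $\frac{16467}{104} \approx 158.34$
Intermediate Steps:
$\left(\frac{1}{-16 + 3} + \frac{39}{8}\right) 33 = \left(\frac{1}{-13} + 39 \cdot \frac{1}{8}\right) 33 = \left(- \frac{1}{13} + \frac{39}{8}\right) 33 = \frac{499}{104} \cdot 33 = \frac{16467}{104}$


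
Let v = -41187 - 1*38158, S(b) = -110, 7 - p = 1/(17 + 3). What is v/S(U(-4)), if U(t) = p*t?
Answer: 15869/22 ≈ 721.32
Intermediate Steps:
p = 139/20 (p = 7 - 1/(17 + 3) = 7 - 1/20 = 139/20 ≈ 6.9500)
U(t) = 139*t/20
v = -79345 (v = -41187 - 38158 = -79345)
v/S(U(-4)) = -79345/(-110) = -79345*(-1/110) = 15869/22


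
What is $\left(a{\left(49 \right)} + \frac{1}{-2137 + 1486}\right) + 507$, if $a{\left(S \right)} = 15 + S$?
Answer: $\frac{371720}{651} \approx 571.0$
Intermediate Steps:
$\left(a{\left(49 \right)} + \frac{1}{-2137 + 1486}\right) + 507 = \left(\left(15 + 49\right) + \frac{1}{-2137 + 1486}\right) + 507 = \left(64 + \frac{1}{-651}\right) + 507 = \left(64 - \frac{1}{651}\right) + 507 = \frac{41663}{651} + 507 = \frac{371720}{651}$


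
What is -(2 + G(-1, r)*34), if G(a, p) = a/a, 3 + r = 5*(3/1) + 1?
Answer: -36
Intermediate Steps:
r = 13 (r = -3 + (5*(3/1) + 1) = -3 + (5*(3*1) + 1) = -3 + (5*3 + 1) = -3 + (15 + 1) = -3 + 16 = 13)
G(a, p) = 1
-(2 + G(-1, r)*34) = -(2 + 1*34) = -(2 + 34) = -1*36 = -36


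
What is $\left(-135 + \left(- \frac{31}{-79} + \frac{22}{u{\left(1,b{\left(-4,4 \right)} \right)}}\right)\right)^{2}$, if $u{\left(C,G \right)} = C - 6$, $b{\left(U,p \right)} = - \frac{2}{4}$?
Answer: $\frac{3014888464}{156025} \approx 19323.0$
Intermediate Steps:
$b{\left(U,p \right)} = - \frac{1}{2}$ ($b{\left(U,p \right)} = \left(-2\right) \frac{1}{4} = - \frac{1}{2}$)
$u{\left(C,G \right)} = -6 + C$ ($u{\left(C,G \right)} = C - 6 = -6 + C$)
$\left(-135 + \left(- \frac{31}{-79} + \frac{22}{u{\left(1,b{\left(-4,4 \right)} \right)}}\right)\right)^{2} = \left(-135 + \left(- \frac{31}{-79} + \frac{22}{-6 + 1}\right)\right)^{2} = \left(-135 + \left(\left(-31\right) \left(- \frac{1}{79}\right) + \frac{22}{-5}\right)\right)^{2} = \left(-135 + \left(\frac{31}{79} + 22 \left(- \frac{1}{5}\right)\right)\right)^{2} = \left(-135 + \left(\frac{31}{79} - \frac{22}{5}\right)\right)^{2} = \left(-135 - \frac{1583}{395}\right)^{2} = \left(- \frac{54908}{395}\right)^{2} = \frac{3014888464}{156025}$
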